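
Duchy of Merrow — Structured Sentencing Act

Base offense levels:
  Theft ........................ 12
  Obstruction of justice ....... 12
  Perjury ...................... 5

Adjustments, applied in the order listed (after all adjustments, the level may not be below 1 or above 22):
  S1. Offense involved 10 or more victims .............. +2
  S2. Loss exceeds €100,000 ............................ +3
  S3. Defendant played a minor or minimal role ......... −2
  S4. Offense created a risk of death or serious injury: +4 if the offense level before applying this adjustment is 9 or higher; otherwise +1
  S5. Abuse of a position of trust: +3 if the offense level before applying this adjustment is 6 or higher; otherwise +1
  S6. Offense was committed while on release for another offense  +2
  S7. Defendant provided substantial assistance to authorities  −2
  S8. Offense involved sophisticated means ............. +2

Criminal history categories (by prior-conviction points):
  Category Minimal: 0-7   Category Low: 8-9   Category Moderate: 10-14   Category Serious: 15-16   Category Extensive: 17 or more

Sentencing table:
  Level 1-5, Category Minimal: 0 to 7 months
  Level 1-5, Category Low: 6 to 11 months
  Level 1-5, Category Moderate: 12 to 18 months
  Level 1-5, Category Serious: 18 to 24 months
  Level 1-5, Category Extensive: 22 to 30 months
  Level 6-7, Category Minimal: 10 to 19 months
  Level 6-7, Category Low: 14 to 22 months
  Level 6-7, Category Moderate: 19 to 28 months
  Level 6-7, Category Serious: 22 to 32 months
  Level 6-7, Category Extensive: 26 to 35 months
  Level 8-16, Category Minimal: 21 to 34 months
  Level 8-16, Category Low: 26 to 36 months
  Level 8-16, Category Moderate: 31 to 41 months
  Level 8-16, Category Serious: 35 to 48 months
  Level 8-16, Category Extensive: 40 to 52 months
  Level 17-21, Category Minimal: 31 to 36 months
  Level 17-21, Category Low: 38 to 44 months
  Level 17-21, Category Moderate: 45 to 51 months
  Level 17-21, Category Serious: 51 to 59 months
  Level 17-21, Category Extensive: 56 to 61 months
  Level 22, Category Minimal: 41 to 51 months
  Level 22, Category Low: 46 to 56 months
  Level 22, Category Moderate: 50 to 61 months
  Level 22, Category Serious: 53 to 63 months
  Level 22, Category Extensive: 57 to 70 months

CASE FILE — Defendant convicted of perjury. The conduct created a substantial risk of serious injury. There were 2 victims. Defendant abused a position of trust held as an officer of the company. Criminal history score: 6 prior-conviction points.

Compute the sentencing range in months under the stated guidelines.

Base offense level for perjury: 5.
S2 does not apply.
S4 applies (level before this adjustment is 5 < 9, so +1): 5 + 1 = 6.
S5 applies (level before this adjustment is 6 ≥ 6, so +3): 6 + 3 = 9.
S6 does not apply.
S8 does not apply.
Final offense level: 9.
Criminal history: 6 prior points → Category Minimal (0-7).
Level 9 falls in the 8-16 band.
Grid: Level 8-16 × Category Minimal = 21-34 months.

21-34 months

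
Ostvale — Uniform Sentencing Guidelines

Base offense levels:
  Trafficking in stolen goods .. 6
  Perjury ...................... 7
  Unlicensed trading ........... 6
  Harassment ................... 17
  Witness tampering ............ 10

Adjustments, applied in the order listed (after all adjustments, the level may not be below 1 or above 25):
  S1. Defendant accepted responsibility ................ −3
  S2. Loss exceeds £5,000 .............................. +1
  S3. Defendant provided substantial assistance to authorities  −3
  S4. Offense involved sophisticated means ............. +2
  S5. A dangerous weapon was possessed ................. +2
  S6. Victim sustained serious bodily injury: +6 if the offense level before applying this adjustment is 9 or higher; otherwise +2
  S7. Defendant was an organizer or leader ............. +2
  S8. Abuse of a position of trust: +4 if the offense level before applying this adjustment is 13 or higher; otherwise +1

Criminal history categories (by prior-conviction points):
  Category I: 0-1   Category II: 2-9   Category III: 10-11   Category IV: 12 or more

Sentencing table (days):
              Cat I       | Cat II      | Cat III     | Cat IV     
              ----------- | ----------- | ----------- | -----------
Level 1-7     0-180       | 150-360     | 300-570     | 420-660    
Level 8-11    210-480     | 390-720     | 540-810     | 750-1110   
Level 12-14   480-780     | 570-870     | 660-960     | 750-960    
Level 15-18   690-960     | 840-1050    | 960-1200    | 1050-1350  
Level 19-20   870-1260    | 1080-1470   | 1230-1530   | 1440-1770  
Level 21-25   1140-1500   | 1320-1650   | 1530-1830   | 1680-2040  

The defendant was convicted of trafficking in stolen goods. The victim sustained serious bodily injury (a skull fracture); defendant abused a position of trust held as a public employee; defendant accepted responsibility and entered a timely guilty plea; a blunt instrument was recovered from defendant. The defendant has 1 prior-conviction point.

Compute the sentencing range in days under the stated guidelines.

Base offense level for trafficking in stolen goods: 6.
S1 applies: 6 − 3 = 3.
S2 does not apply.
S3 does not apply.
S5 applies: 3 + 2 = 5.
S6 applies (level before this adjustment is 5 < 9, so +2): 5 + 2 = 7.
S8 applies (level before this adjustment is 7 < 13, so +1): 7 + 1 = 8.
Final offense level: 8.
Criminal history: 1 prior point → Category I (0-1).
Level 8 falls in the 8-11 band.
Grid: Level 8-11 × Category I = 210-480 days.

210-480 days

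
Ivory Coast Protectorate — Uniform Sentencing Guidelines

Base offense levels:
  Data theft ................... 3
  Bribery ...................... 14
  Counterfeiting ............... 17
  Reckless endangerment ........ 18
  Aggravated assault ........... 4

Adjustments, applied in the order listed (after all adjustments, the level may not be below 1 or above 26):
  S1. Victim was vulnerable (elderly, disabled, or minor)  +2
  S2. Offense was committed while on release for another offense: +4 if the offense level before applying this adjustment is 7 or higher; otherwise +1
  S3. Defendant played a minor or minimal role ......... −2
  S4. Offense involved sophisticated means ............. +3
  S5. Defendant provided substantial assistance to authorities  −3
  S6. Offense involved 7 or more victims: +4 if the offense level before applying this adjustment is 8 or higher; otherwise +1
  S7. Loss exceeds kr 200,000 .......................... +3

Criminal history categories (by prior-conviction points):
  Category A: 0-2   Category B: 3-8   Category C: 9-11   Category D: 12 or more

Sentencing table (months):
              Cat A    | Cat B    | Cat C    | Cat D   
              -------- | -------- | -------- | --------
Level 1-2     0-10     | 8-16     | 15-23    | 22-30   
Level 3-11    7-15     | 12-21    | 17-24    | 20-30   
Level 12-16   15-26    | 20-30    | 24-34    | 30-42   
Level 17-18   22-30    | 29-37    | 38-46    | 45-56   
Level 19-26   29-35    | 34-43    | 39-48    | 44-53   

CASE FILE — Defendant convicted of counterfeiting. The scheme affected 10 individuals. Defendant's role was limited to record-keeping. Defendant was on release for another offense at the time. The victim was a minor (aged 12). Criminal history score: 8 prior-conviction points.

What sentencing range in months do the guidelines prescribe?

34-43 months

Base offense level for counterfeiting: 17.
S1 applies: 17 + 2 = 19.
S2 applies (level before this adjustment is 19 ≥ 7, so +4): 19 + 4 = 23.
S3 applies: 23 − 2 = 21.
S4 does not apply.
S6 applies (level before this adjustment is 21 ≥ 8, so +4): 21 + 4 = 25.
Final offense level: 25.
Criminal history: 8 prior points → Category B (3-8).
Level 25 falls in the 19-26 band.
Grid: Level 19-26 × Category B = 34-43 months.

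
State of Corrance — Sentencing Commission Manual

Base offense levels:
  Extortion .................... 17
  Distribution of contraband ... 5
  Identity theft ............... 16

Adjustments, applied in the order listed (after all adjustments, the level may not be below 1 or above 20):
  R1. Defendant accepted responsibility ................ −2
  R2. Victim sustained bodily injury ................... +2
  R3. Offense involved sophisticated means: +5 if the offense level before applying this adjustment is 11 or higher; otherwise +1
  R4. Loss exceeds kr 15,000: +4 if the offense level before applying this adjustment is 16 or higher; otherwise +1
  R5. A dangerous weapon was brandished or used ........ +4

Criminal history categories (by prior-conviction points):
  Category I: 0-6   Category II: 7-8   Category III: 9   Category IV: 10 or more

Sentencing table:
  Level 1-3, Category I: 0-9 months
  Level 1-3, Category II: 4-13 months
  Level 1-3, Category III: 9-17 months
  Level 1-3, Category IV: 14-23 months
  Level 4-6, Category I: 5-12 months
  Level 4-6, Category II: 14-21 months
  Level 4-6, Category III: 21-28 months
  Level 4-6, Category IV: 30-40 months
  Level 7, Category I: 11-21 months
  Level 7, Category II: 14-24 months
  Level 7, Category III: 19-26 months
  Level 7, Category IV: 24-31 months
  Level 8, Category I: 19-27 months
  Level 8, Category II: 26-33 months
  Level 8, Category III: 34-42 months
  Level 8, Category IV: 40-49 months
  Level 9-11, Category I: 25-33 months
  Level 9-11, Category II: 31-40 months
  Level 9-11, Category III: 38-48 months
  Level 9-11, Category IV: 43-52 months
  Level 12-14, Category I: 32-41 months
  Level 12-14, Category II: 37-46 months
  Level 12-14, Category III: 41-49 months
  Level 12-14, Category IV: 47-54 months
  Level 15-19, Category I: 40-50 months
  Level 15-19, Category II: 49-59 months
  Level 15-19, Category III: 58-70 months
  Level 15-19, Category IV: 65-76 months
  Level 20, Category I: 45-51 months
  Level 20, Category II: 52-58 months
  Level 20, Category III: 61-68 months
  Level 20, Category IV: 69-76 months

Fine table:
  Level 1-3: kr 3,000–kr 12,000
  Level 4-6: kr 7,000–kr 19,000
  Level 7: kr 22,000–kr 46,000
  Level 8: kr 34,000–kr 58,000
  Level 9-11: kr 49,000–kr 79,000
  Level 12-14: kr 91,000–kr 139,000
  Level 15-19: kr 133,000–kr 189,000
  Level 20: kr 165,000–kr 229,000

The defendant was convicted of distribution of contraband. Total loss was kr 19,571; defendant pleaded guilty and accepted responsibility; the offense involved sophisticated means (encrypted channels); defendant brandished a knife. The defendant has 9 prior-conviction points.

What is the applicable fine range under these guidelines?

kr 49,000–kr 79,000

Base offense level for distribution of contraband: 5.
R1 applies: 5 − 2 = 3.
R3 applies (level before this adjustment is 3 < 11, so +1): 3 + 1 = 4.
R4 applies (level before this adjustment is 4 < 16, so +1): 4 + 1 = 5.
R5 applies: 5 + 4 = 9.
Final offense level: 9.
Level 9 falls in the 9-11 band.
Fine table: Level 9-11 → kr 49,000–kr 79,000.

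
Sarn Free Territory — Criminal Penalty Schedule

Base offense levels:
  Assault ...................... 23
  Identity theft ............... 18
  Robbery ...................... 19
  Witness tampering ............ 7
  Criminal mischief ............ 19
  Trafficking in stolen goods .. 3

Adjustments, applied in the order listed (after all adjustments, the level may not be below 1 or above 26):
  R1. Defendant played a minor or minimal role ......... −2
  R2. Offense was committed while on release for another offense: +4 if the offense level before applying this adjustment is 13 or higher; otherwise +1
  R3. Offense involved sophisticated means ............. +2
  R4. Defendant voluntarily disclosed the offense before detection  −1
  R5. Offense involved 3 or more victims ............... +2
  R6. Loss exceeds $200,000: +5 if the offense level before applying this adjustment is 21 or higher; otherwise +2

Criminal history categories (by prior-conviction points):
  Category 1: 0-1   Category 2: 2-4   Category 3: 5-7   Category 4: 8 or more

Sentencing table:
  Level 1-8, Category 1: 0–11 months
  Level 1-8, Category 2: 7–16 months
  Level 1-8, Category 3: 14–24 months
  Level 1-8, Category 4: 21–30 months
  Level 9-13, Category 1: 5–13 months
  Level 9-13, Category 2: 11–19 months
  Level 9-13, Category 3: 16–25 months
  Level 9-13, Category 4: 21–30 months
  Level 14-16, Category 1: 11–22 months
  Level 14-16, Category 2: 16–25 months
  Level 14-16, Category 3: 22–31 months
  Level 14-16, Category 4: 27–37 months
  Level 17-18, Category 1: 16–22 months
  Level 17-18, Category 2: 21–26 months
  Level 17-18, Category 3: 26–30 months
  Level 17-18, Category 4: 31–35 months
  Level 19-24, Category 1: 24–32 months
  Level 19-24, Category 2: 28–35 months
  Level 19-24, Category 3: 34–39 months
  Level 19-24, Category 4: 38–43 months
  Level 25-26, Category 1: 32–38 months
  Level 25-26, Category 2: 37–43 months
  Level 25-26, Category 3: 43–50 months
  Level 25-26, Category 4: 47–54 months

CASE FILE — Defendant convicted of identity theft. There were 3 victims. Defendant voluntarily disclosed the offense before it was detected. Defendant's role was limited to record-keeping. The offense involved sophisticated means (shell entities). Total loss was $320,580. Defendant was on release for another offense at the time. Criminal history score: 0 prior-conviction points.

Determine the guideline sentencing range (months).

Base offense level for identity theft: 18.
R1 applies: 18 − 2 = 16.
R2 applies (level before this adjustment is 16 ≥ 13, so +4): 16 + 4 = 20.
R3 applies: 20 + 2 = 22.
R4 applies: 22 − 1 = 21.
R5 applies: 21 + 2 = 23.
R6 applies (level before this adjustment is 23 ≥ 21, so +5): 23 + 5 = 28.
Level 28 exceeds the maximum of 26; capped at 26.
Final offense level: 26.
Criminal history: 0 prior points → Category 1 (0-1).
Level 26 falls in the 25-26 band.
Grid: Level 25-26 × Category 1 = 32-38 months.

32-38 months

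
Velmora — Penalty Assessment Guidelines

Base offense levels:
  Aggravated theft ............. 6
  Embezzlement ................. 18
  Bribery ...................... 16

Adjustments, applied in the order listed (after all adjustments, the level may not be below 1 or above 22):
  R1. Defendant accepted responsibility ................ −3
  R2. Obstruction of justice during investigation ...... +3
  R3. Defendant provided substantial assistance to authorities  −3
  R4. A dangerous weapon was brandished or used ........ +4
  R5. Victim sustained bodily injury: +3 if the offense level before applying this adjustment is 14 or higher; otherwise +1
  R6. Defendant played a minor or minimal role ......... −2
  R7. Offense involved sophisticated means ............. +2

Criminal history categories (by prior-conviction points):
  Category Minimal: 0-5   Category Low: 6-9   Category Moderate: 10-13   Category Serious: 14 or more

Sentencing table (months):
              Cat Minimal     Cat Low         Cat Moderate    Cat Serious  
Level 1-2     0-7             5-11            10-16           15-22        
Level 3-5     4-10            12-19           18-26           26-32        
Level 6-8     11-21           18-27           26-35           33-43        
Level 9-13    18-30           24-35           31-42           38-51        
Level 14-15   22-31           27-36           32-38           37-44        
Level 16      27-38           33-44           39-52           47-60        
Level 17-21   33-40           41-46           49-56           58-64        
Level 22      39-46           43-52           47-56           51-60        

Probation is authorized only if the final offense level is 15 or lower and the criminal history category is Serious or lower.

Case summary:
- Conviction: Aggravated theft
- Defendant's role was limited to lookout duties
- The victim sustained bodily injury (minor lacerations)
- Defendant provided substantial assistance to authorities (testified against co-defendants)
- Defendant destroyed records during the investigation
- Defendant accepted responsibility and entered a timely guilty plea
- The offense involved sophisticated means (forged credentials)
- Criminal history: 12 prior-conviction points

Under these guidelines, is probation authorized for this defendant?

Yes

Base offense level for aggravated theft: 6.
R1 applies: 6 − 3 = 3.
R2 applies: 3 + 3 = 6.
R3 applies: 6 − 3 = 3.
R4 does not apply.
R5 applies (level before this adjustment is 3 < 14, so +1): 3 + 1 = 4.
R6 applies: 4 − 2 = 2.
R7 applies: 2 + 2 = 4.
Final offense level: 4.
Criminal history: 12 prior points → Category Moderate (10-13).
Level 4 falls in the 3-5 band.
Grid: Level 3-5 × Category Moderate = 18-26 months.
Probation check: level 4 ≤ 15 and category Moderate ≤ Serious → eligible.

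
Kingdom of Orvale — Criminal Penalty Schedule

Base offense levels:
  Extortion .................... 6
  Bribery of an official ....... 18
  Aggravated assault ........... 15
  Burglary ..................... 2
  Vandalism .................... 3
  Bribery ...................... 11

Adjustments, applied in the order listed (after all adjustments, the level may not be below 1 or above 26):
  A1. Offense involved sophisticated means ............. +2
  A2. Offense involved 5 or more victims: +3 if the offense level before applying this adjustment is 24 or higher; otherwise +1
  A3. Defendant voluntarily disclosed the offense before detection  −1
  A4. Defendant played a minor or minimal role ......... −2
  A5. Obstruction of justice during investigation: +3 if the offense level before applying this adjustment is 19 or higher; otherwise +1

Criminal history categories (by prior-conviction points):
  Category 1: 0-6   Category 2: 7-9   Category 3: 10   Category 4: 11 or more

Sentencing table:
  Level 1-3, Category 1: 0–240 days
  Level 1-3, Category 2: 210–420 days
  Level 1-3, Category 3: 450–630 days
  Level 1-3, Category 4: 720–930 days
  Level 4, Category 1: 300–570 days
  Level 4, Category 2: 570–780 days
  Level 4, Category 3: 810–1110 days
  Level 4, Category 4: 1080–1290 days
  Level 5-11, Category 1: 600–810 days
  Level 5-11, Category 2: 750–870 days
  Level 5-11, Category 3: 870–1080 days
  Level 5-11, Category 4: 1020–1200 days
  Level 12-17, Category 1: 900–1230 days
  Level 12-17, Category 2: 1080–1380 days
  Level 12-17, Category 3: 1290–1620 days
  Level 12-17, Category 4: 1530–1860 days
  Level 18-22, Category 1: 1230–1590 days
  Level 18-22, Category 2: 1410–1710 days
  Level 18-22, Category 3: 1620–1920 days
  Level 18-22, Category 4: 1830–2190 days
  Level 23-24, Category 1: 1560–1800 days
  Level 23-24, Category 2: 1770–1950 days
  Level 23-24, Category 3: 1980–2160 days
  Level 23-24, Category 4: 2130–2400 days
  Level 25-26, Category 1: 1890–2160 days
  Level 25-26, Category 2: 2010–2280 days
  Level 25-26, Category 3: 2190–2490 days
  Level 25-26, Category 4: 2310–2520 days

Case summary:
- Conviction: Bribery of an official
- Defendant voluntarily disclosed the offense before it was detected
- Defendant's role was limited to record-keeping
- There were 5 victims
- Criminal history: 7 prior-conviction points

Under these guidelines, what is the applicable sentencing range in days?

Base offense level for bribery of an official: 18.
A1 does not apply.
A2 applies (level before this adjustment is 18 < 24, so +1): 18 + 1 = 19.
A3 applies: 19 − 1 = 18.
A4 applies: 18 − 2 = 16.
Final offense level: 16.
Criminal history: 7 prior points → Category 2 (7-9).
Level 16 falls in the 12-17 band.
Grid: Level 12-17 × Category 2 = 1080-1380 days.

1080-1380 days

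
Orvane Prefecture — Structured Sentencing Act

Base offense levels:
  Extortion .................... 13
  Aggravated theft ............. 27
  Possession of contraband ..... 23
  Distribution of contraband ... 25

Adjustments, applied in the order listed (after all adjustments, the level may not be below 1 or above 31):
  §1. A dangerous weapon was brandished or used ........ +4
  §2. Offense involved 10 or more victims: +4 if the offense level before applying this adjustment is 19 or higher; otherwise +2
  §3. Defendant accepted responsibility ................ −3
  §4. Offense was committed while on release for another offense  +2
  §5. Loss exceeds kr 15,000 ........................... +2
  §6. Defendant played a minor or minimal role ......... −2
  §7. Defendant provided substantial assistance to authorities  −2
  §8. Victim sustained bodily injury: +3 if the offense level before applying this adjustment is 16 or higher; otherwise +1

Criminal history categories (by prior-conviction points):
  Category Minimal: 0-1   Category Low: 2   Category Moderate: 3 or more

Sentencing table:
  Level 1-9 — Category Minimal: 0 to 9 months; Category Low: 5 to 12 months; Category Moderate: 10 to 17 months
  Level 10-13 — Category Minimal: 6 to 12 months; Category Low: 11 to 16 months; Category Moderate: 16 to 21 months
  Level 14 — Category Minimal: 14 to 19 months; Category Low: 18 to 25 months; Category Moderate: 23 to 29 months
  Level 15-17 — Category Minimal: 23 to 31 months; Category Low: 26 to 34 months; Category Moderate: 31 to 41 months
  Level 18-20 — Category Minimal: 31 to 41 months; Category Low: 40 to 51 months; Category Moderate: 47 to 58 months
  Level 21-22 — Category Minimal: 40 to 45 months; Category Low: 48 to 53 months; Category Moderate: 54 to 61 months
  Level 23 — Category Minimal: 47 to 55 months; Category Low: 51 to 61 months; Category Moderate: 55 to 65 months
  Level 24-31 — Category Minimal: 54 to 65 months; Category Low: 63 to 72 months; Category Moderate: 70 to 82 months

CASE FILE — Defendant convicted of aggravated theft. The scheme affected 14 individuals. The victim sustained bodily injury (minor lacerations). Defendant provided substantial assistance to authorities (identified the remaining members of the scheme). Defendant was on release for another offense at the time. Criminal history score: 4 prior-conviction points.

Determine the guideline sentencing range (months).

70-82 months

Base offense level for aggravated theft: 27.
§1 does not apply.
§2 applies (level before this adjustment is 27 ≥ 19, so +4): 27 + 4 = 31.
§4 applies: 31 + 2 = 33.
§7 applies: 33 − 2 = 31.
§8 applies (level before this adjustment is 31 ≥ 16, so +3): 31 + 3 = 34.
Level 34 exceeds the maximum of 31; capped at 31.
Final offense level: 31.
Criminal history: 4 prior points → Category Moderate (3+).
Level 31 falls in the 24-31 band.
Grid: Level 24-31 × Category Moderate = 70-82 months.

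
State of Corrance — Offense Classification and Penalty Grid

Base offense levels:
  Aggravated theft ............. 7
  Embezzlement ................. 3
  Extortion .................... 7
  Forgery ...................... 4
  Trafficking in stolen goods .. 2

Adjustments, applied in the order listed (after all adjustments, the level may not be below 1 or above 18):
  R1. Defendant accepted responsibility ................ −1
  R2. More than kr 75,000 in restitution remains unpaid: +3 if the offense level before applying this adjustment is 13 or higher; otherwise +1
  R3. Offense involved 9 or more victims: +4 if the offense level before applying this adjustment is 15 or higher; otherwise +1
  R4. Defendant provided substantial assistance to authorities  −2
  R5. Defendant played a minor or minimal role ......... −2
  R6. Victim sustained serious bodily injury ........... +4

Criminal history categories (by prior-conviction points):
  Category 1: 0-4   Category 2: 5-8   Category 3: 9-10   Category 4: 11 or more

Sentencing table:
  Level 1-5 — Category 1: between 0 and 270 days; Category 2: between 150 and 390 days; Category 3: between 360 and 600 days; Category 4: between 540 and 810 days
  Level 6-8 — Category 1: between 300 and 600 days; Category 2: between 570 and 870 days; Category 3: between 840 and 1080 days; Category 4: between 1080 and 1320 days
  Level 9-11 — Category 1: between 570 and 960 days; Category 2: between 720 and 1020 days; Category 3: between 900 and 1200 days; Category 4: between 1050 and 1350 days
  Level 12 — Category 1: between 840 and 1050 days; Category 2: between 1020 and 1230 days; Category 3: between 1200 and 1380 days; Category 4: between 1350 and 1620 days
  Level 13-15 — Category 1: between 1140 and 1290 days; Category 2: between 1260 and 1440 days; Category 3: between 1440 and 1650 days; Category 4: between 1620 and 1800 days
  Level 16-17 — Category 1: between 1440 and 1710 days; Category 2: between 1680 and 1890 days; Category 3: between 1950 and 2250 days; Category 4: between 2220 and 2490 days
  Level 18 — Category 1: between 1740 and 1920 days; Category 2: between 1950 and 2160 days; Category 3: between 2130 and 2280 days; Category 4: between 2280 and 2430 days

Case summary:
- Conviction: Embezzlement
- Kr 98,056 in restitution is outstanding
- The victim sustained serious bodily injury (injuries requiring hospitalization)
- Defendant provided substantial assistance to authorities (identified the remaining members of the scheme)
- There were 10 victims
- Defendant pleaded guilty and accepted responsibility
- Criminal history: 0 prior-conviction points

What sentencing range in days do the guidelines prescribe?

Base offense level for embezzlement: 3.
R1 applies: 3 − 1 = 2.
R2 applies (level before this adjustment is 2 < 13, so +1): 2 + 1 = 3.
R3 applies (level before this adjustment is 3 < 15, so +1): 3 + 1 = 4.
R4 applies: 4 − 2 = 2.
R6 applies: 2 + 4 = 6.
Final offense level: 6.
Criminal history: 0 prior points → Category 1 (0-4).
Level 6 falls in the 6-8 band.
Grid: Level 6-8 × Category 1 = 300-600 days.

300-600 days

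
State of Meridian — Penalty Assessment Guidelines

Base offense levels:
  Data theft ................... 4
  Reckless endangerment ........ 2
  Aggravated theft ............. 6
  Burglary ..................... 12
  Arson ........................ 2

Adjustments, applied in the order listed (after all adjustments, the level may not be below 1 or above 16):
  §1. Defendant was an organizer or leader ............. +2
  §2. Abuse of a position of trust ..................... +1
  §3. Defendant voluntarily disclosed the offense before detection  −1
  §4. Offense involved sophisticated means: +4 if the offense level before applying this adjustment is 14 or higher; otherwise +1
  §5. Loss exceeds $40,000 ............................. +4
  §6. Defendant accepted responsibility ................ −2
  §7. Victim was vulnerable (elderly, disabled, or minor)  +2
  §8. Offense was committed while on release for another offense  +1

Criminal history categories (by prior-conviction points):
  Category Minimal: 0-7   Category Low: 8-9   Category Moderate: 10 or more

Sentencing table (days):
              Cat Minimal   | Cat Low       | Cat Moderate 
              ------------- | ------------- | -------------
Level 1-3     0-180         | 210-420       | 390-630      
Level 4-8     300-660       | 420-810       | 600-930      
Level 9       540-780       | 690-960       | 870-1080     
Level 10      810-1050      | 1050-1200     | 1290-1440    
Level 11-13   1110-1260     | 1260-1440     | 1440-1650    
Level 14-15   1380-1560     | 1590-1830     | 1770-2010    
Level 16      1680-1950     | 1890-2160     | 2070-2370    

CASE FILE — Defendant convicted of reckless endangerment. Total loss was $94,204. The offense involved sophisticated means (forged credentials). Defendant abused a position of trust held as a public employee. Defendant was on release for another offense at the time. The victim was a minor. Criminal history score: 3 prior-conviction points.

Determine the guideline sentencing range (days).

1110-1260 days

Base offense level for reckless endangerment: 2.
§2 applies: 2 + 1 = 3.
§3 does not apply.
§4 applies (level before this adjustment is 3 < 14, so +1): 3 + 1 = 4.
§5 applies: 4 + 4 = 8.
§6 does not apply.
§7 applies: 8 + 2 = 10.
§8 applies: 10 + 1 = 11.
Final offense level: 11.
Criminal history: 3 prior points → Category Minimal (0-7).
Level 11 falls in the 11-13 band.
Grid: Level 11-13 × Category Minimal = 1110-1260 days.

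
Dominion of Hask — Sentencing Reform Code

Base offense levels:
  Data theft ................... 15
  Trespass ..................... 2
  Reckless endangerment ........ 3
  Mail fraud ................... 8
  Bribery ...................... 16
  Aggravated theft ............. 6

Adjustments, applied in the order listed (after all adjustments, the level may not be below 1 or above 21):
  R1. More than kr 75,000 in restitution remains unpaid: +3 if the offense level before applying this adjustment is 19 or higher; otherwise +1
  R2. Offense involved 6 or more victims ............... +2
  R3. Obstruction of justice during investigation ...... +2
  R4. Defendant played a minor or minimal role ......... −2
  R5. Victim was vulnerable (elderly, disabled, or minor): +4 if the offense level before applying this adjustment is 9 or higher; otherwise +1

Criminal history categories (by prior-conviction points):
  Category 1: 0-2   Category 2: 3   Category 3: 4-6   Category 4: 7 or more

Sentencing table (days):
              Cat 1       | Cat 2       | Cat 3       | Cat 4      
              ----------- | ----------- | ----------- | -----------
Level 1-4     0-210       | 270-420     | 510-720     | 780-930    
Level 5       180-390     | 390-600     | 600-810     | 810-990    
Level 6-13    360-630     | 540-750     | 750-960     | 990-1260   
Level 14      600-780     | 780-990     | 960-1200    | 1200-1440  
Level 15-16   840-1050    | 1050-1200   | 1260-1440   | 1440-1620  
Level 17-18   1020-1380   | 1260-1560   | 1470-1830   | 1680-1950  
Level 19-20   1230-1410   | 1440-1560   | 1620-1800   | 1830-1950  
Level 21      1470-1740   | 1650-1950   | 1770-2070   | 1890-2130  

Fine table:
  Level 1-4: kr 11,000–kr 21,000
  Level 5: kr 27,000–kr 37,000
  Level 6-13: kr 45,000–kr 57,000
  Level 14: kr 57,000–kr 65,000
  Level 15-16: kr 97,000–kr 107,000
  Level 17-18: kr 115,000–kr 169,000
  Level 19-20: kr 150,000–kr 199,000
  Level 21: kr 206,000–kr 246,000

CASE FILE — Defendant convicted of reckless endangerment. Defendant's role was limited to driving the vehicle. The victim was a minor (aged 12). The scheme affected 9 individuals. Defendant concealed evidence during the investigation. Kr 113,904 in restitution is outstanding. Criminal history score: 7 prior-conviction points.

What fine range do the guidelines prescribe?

Base offense level for reckless endangerment: 3.
R1 applies (level before this adjustment is 3 < 19, so +1): 3 + 1 = 4.
R2 applies: 4 + 2 = 6.
R3 applies: 6 + 2 = 8.
R4 applies: 8 − 2 = 6.
R5 applies (level before this adjustment is 6 < 9, so +1): 6 + 1 = 7.
Final offense level: 7.
Level 7 falls in the 6-13 band.
Fine table: Level 6-13 → kr 45,000–kr 57,000.

kr 45,000–kr 57,000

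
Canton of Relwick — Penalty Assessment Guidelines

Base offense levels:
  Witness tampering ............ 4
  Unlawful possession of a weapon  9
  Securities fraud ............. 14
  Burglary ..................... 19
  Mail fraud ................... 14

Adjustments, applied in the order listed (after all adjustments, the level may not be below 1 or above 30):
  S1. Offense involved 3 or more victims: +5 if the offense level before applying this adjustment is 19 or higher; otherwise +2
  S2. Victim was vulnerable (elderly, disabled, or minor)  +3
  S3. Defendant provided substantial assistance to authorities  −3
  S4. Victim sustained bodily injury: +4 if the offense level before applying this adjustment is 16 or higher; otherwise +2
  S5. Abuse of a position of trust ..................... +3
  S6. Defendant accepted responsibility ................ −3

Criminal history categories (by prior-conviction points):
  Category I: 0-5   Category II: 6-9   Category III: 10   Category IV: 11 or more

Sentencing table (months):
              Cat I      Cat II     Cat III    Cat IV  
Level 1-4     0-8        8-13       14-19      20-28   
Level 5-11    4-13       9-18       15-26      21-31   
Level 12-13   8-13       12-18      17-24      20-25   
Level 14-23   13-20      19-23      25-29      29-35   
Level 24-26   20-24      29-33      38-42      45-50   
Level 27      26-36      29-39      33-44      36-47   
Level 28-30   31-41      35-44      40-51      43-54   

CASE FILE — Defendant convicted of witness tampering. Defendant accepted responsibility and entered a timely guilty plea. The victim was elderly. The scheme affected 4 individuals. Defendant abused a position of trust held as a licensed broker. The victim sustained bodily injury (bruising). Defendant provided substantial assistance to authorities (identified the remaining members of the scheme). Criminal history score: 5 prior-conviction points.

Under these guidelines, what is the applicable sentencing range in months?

4-13 months

Base offense level for witness tampering: 4.
S1 applies (level before this adjustment is 4 < 19, so +2): 4 + 2 = 6.
S2 applies: 6 + 3 = 9.
S3 applies: 9 − 3 = 6.
S4 applies (level before this adjustment is 6 < 16, so +2): 6 + 2 = 8.
S5 applies: 8 + 3 = 11.
S6 applies: 11 − 3 = 8.
Final offense level: 8.
Criminal history: 5 prior points → Category I (0-5).
Level 8 falls in the 5-11 band.
Grid: Level 5-11 × Category I = 4-13 months.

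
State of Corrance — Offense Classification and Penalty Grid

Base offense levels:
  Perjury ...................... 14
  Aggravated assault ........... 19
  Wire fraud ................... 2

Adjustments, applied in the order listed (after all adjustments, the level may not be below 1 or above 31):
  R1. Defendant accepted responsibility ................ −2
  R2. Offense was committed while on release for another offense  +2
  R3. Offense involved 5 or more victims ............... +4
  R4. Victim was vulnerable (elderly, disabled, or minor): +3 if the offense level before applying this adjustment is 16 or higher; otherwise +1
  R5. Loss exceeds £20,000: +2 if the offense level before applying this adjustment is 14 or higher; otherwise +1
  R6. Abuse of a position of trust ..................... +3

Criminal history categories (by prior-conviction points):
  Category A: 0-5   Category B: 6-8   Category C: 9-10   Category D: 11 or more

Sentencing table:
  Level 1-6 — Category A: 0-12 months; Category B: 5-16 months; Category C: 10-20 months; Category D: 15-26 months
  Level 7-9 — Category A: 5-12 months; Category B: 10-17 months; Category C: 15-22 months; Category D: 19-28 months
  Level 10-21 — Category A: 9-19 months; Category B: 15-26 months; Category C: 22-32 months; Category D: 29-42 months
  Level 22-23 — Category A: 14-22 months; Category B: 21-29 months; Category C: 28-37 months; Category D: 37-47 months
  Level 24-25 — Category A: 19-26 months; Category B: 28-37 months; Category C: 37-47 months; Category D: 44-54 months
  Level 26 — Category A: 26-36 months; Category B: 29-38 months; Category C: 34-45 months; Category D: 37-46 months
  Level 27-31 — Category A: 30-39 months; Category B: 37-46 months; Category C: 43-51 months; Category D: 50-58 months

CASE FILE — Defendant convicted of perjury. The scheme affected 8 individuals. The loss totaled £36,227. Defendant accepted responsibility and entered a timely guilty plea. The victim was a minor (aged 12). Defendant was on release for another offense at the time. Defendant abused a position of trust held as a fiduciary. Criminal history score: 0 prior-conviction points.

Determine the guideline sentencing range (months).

Base offense level for perjury: 14.
R1 applies: 14 − 2 = 12.
R2 applies: 12 + 2 = 14.
R3 applies: 14 + 4 = 18.
R4 applies (level before this adjustment is 18 ≥ 16, so +3): 18 + 3 = 21.
R5 applies (level before this adjustment is 21 ≥ 14, so +2): 21 + 2 = 23.
R6 applies: 23 + 3 = 26.
Final offense level: 26.
Criminal history: 0 prior points → Category A (0-5).
Level 26 falls in the 26 band.
Grid: Level 26 × Category A = 26-36 months.

26-36 months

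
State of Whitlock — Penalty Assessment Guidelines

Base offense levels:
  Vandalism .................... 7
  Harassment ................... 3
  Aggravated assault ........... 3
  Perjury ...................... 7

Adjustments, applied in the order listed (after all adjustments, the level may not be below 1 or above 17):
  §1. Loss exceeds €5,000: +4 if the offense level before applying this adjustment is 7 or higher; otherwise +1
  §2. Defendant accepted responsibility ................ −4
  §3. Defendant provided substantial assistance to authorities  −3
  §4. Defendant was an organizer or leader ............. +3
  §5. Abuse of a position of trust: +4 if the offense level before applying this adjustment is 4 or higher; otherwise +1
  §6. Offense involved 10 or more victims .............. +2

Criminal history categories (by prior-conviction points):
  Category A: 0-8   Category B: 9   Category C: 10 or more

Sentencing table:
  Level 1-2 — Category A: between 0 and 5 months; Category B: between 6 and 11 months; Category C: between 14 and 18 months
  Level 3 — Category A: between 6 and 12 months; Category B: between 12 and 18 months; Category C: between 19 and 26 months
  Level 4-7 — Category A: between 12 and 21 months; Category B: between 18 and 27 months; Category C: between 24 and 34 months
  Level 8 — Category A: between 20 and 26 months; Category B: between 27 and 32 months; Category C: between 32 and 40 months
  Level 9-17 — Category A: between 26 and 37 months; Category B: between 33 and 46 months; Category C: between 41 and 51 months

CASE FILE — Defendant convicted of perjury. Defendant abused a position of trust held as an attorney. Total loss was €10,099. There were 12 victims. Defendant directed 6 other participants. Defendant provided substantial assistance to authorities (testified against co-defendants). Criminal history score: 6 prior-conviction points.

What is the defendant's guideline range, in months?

26-37 months

Base offense level for perjury: 7.
§1 applies (level before this adjustment is 7 ≥ 7, so +4): 7 + 4 = 11.
§2 does not apply.
§3 applies: 11 − 3 = 8.
§4 applies: 8 + 3 = 11.
§5 applies (level before this adjustment is 11 ≥ 4, so +4): 11 + 4 = 15.
§6 applies: 15 + 2 = 17.
Final offense level: 17.
Criminal history: 6 prior points → Category A (0-8).
Level 17 falls in the 9-17 band.
Grid: Level 9-17 × Category A = 26-37 months.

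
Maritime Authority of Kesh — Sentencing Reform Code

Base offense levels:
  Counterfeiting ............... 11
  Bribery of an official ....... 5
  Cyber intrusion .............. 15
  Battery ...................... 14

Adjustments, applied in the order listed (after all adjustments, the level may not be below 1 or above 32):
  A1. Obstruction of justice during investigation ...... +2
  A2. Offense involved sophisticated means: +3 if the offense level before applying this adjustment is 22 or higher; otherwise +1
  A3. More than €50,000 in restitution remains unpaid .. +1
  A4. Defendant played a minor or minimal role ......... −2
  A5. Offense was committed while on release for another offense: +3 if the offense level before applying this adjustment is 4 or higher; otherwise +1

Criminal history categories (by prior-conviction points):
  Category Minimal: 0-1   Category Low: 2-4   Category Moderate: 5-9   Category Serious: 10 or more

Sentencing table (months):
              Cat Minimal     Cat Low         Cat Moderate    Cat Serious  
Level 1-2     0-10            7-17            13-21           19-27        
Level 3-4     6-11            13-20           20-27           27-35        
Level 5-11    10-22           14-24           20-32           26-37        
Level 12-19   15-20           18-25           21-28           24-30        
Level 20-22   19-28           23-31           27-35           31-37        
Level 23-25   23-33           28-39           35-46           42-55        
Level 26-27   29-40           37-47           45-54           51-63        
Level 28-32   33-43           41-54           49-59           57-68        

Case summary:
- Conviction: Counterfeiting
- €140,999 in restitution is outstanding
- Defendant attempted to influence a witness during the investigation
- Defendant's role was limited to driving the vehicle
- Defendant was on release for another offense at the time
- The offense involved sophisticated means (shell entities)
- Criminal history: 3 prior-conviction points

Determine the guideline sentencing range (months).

18-25 months

Base offense level for counterfeiting: 11.
A1 applies: 11 + 2 = 13.
A2 applies (level before this adjustment is 13 < 22, so +1): 13 + 1 = 14.
A3 applies: 14 + 1 = 15.
A4 applies: 15 − 2 = 13.
A5 applies (level before this adjustment is 13 ≥ 4, so +3): 13 + 3 = 16.
Final offense level: 16.
Criminal history: 3 prior points → Category Low (2-4).
Level 16 falls in the 12-19 band.
Grid: Level 12-19 × Category Low = 18-25 months.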